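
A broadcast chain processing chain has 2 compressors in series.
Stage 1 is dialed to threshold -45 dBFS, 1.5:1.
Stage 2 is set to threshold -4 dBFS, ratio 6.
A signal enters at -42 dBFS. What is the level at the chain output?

Stage 1: overshoot 3 dB → 3/1.5 = 2 dB → -43 dBFS.
Stage 2: -43 dBFS ≤ -4 dBFS, so stage 2 doesn't engage; output -43 dBFS.

-43 dBFS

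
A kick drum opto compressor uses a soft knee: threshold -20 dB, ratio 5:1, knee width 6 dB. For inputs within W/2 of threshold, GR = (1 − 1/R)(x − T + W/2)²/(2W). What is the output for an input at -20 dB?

x − T + W/2 = -20 − (-20) + 3 = 3.
GR = (1 − 1/5) × 3² / 12 = 0.8 × 9 / 12 = 0.6 dB.
Output = -20 − 0.6 = -20.6 dB.

-20.6 dB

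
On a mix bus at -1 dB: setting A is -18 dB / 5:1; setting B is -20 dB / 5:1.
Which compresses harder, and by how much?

B, by 1.6 dB

A: GR = 17 − 17/5 = 13.6 dB.
B: GR = 19 − 19/5 = 15.2 dB.
B reduces 1.6 dB more.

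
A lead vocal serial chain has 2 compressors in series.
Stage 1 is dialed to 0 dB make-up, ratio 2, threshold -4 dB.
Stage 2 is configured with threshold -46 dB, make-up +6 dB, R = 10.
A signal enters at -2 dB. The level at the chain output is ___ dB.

-35.7 dB

Stage 1: overshoot 2 dB → 2/2 = 1 dB → -3 dB.
Stage 2: 43 dB above -46 dB, reduced 10:1 to 4.3 dB above → -41.7 dB; +6 dB make-up → -35.7 dB.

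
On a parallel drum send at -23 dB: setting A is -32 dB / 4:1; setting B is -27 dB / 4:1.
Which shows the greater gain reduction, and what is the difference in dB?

A, by 3.75 dB

A: 9 dB over, compressed to 2.25 dB over, so 6.75 dB of GR.
B: 4 dB over, compressed to 1 dB over, so 3 dB of GR.
A reduces 3.75 dB more.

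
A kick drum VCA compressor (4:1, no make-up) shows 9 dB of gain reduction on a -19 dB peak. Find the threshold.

-31 dB

Let T be the threshold. Output overshoot = (input overshoot)/R, so -28 − T = (-19 − T)/4.
4·(-28 − T) = -19 − T → 3·T = -112 − (-19) = -93.
T = -93/3 = -31 dB.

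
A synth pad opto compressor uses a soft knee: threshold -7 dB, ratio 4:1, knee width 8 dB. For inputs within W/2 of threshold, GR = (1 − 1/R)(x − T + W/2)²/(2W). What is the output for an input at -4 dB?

x − T + W/2 = -4 − (-7) + 4 = 7.
GR = (1 − 1/4) × 7² / 16 = 0.75 × 49 / 16 = 2.296875 dB.
Output = -4 − 2.296875 = -6.296875 dB.

-6.296875 dB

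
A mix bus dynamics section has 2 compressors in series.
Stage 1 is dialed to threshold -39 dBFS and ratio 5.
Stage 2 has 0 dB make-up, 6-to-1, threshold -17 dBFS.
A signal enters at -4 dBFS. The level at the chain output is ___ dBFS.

-32 dBFS

Stage 1: overshoot 35 dB → 35/5 = 7 dB → -32 dBFS.
Stage 2: below threshold (-32 ≤ -17); passes unchanged; output -32 dBFS.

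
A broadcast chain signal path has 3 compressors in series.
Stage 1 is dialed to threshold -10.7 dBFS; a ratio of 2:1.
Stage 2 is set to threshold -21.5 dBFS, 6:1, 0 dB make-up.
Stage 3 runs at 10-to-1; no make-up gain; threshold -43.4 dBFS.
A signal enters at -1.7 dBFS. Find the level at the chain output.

Stage 1: -1.7 dBFS is 9 dB over -10.7 dBFS; at 2:1 that becomes 4.5 dB over, giving -6.2 dBFS.
Stage 2: overshoot 15.3 dB → 15.3/6 = 2.55 dB → -18.95 dBFS.
Stage 3: -18.95 dBFS is 24.45 dB over -43.4 dBFS; at 10:1 that becomes 2.445 dB over, giving -40.955 dBFS.

-40.955 dBFS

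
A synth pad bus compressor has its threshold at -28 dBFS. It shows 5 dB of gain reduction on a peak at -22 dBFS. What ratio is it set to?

6:1

Input overshoot = -22 − (-28) = 6 dB.
Output overshoot = 6 − 5 = 1 dB.
Ratio = input overshoot / output overshoot = 6 / 1 = 6.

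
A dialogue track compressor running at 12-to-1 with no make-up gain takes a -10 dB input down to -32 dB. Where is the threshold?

-34 dB

Gain reduction = -10 − (-32) = 22 dB; output overshoot = GR / (R − 1) = 22 / 11 = 2 dB.
Threshold = output − output overshoot = -32 − 2 = -34 dB.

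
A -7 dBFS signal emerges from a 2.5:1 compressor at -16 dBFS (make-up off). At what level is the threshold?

-22 dBFS

Gain reduction = -7 − (-16) = 9 dB; output overshoot = GR / (R − 1) = 9 / 1.5 = 6 dB.
Threshold = output − output overshoot = -16 − 6 = -22 dBFS.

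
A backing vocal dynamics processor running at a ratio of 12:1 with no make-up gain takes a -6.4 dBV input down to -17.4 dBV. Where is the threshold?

-18.4 dBV

Gain reduction = -6.4 − (-17.4) = 11 dB; output overshoot = GR / (R − 1) = 11 / 11 = 1 dB.
Threshold = output − output overshoot = -17.4 − 1 = -18.4 dBV.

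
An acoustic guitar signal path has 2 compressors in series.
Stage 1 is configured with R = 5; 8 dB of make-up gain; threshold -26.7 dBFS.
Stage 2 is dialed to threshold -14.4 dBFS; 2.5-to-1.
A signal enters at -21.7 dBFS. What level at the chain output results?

-17.7 dBFS

Stage 1: overshoot 5 dB → 5/5 = 1 dB → -25.7 dBFS; +8 dB make-up → -17.7 dBFS.
Stage 2: below threshold (-17.7 ≤ -14.4); passes unchanged; output -17.7 dBFS.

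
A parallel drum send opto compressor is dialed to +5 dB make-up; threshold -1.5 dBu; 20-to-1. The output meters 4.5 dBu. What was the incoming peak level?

Stripping the +5 dB make-up gives -0.5 dBu at the gain stage.
Post-compression overshoot = -0.5 − (-1.5) = 1 dB.
Input overshoot = R × output overshoot = 20 dB → input = -1.5 + 20 = 18.5 dBu.

18.5 dBu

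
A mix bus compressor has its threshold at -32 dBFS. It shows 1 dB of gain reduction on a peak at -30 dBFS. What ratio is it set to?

2:1

Input overshoot = -30 − (-32) = 2 dB.
Output overshoot = 2 − 1 = 1 dB.
Ratio = input overshoot / output overshoot = 2 / 1 = 2.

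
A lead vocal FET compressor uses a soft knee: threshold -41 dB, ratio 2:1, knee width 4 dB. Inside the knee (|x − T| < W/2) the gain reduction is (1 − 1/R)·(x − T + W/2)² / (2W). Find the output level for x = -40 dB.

x − T + W/2 = -40 − (-41) + 2 = 3.
GR = (1 − 1/2) × 3² / 8 = 0.5 × 9 / 8 = 0.5625 dB.
Output = -40 − 0.5625 = -40.5625 dB.

-40.5625 dB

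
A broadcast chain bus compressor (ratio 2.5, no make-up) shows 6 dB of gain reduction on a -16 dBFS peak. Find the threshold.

Input is 10 dB above T (since output overshoot × R = input overshoot: (-22 − T)·2.5 = -16 − T gives T = -26 dBFS).
Check: -26 + (-16 − (-26))/2.5 = -26 + 4 = -22 dBFS. ✓

-26 dBFS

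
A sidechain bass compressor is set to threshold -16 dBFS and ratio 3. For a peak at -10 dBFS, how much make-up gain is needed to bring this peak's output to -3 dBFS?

11 dB

The peak compresses to -16 + 6/3 = -14 dBFS.
To reach -3 dBFS requires -3 − (-14) = 11 dB of make-up.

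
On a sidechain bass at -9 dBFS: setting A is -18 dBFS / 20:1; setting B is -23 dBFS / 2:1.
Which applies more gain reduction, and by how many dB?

A, by 1.55 dB

A: GR = 9 − 9/20 = 8.55 dB.
B: GR = 14 − 14/2 = 7 dB.
A applies 1.55 dB more gain reduction.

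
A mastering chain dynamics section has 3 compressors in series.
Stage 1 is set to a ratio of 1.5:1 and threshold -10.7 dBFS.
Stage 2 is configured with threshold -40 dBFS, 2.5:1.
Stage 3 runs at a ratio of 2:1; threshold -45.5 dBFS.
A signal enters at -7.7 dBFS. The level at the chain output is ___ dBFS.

Stage 1: overshoot 3 dB → 3/1.5 = 2 dB → -8.7 dBFS.
Stage 2: 31.3 dB above -40 dBFS, reduced 2.5:1 to 12.52 dB above → -27.48 dBFS.
Stage 3: overshoot 18.02 dB → 18.02/2 = 9.01 dB → -36.49 dBFS.

-36.49 dBFS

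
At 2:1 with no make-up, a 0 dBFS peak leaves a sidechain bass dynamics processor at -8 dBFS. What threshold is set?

-16 dBFS

Input is 16 dB above T (since output overshoot × R = input overshoot: (-8 − T)·2 = 0 − T gives T = -16 dBFS).
Check: -16 + (0 − (-16))/2 = -16 + 8 = -8 dBFS. ✓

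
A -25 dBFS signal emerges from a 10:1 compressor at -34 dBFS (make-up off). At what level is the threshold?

Input is 10 dB above T (since output overshoot × R = input overshoot: (-34 − T)·10 = -25 − T gives T = -35 dBFS).
Check: -35 + (-25 − (-35))/10 = -35 + 1 = -34 dBFS. ✓

-35 dBFS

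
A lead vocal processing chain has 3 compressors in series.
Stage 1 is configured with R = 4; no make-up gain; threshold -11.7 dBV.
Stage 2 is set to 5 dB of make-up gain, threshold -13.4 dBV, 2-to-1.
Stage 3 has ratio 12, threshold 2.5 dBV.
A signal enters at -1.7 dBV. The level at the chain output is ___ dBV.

Stage 1: 10 dB above -11.7 dBV, reduced 4:1 to 2.5 dB above → -9.2 dBV.
Stage 2: -9.2 dBV is 4.2 dB over -13.4 dBV; at 2:1 that becomes 2.1 dB over, giving -11.3 dBV; +5 dB make-up → -6.3 dBV.
Stage 3: -6.3 dBV is at or below the 2.5 dBV threshold — no compression; output -6.3 dBV.

-6.3 dBV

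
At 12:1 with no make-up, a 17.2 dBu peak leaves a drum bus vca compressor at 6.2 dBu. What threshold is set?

Let T be the threshold. Output overshoot = (input overshoot)/R, so 6.2 − T = (17.2 − T)/12.
12·(6.2 − T) = 17.2 − T → 11·T = 74.4 − 17.2 = 57.2.
T = 57.2/11 = 5.2 dBu.

5.2 dBu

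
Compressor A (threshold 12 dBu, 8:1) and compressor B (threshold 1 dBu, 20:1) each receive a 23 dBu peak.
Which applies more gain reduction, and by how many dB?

A: GR = 11 − 11/8 = 9.625 dB.
B: GR = 22 − 22/20 = 20.9 dB.
Difference: 11.275 dB in favour of B.

B, by 11.275 dB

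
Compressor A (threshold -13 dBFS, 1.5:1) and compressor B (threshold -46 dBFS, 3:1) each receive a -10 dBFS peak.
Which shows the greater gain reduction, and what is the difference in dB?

B, by 23 dB

A: overshoot 3 dB → output overshoot 2 dB → GR 1 dB.
B: overshoot 36 dB → output overshoot 12 dB → GR 24 dB.
Difference: 23 dB in favour of B.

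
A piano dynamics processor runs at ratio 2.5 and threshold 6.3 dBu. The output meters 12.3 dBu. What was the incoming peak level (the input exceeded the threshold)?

21.3 dBu

That's 6 dB above the 6.3 dBu threshold.
Input overshoot = R × output overshoot = 15 dB → input = 6.3 + 15 = 21.3 dBu.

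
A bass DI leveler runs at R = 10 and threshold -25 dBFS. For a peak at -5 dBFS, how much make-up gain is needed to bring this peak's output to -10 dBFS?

13 dB

Overshoot 20 dB → 20/10 = 2 dB after compression, so the compressed level is -25 + 2 = -23 dBFS.
Make-up = target − compressed = -10 − (-23) = 13 dB.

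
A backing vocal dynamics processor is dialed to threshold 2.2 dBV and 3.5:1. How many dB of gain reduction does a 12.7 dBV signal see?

Overshoot = 12.7 − 2.2 = 10.5 dB.
At 3.5:1, output sits 10.5/3.5 = 3 dB above threshold.
Gain reduction = 10.5 − 3 = 7.5 dB.

7.5 dB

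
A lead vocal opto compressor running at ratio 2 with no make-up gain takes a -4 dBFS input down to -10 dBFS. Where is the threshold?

-16 dBFS

Gain reduction = -4 − (-10) = 6 dB; output overshoot = GR / (R − 1) = 6 / 1 = 6 dB.
Threshold = output − output overshoot = -10 − 6 = -16 dBFS.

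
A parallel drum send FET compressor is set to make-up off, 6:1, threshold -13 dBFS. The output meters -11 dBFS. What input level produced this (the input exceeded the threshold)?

Post-compression overshoot = -11 − (-13) = 2 dB.
Undo the ratio: input overshoot = 2 × 6 = 12 dB, giving input = -1 dBFS.

-1 dBFS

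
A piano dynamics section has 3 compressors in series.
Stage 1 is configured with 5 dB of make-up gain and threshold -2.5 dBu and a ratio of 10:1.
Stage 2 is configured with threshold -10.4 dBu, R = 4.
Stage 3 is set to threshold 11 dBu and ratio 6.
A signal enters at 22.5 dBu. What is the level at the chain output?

-6.55 dBu

Stage 1: 25 dB above -2.5 dBu, reduced 10:1 to 2.5 dB above → 0 dBu; +5 dB make-up → 5 dBu.
Stage 2: overshoot 15.4 dB → 15.4/4 = 3.85 dB → -6.55 dBu.
Stage 3: -6.55 dBu is at or below the 11 dBu threshold — no compression; output -6.55 dBu.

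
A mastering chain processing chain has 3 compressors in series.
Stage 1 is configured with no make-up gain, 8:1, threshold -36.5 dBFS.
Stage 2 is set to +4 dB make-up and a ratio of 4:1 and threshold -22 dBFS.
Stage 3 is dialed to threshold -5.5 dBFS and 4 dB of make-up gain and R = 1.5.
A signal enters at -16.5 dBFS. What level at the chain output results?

Stage 1: overshoot 20 dB → 20/8 = 2.5 dB → -34 dBFS.
Stage 2: below threshold (-34 ≤ -22); passes unchanged; make-up brings it to -30 dBFS.
Stage 3: -30 dBFS is at or below the -5.5 dBFS threshold — no compression; make-up brings it to -26 dBFS.

-26 dBFS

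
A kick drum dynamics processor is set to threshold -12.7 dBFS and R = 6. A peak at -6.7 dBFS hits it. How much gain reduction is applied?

Overshoot = -6.7 − (-12.7) = 6 dB.
At 6:1, output sits 6/6 = 1 dB above threshold.
So the signal is attenuated by 6 − 1 = 5 dB.

5 dB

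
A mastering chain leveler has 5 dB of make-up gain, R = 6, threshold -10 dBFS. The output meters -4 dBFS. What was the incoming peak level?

-4 dBFS

Stripping the +5 dB make-up gives -9 dBFS at the gain stage.
The compressed level sits -9 − (-10) = 1 dB over threshold.
Before 6:1 compression the overshoot was 1 × 6 = 6 dB, so input = -10 + 6 = -4 dBFS.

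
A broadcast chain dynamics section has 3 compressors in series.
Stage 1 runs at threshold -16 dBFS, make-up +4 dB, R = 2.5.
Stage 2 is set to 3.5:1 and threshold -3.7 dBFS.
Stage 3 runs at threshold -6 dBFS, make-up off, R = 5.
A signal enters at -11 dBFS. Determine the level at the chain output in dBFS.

Stage 1: 5 dB above -16 dBFS, reduced 2.5:1 to 2 dB above → -14 dBFS; +4 dB make-up → -10 dBFS.
Stage 2: -10 dBFS ≤ -3.7 dBFS, so stage 2 doesn't engage; output -10 dBFS.
Stage 3: -10 dBFS is at or below the -6 dBFS threshold — no compression; output -10 dBFS.

-10 dBFS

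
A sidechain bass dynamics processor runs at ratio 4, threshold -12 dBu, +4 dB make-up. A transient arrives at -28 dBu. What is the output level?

-28 dBu is 16 dB below the -12 dBu threshold, so no gain reduction is applied.
Make-up gain adds 4 dB: -28 + 4 = -24 dBu.

-24 dBu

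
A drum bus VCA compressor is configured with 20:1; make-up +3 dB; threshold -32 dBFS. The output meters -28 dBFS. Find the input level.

Remove make-up: -28 − 3 = -31 dBFS.
The compressed level sits -31 − (-32) = 1 dB over threshold.
Undo the ratio: input overshoot = 1 × 20 = 20 dB, giving input = -12 dBFS.

-12 dBFS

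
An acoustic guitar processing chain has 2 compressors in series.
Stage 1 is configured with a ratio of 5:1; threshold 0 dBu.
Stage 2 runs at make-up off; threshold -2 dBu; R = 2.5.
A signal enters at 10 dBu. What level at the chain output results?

Stage 1: 10 dBu is 10 dB over 0 dBu; at 5:1 that becomes 2 dB over, giving 2 dBu.
Stage 2: overshoot 4 dB → 4/2.5 = 1.6 dB → -0.4 dBu.

-0.4 dBu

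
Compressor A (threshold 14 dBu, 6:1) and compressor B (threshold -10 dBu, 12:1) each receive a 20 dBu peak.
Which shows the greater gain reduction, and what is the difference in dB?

B, by 22.5 dB

A: GR = 6 − 6/6 = 5 dB.
B: GR = 30 − 30/12 = 27.5 dB.
B applies 22.5 dB more gain reduction.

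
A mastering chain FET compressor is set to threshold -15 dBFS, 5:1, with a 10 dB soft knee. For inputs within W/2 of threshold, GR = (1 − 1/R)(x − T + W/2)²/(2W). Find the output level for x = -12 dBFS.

-14.56 dBFS

x − T + W/2 = -12 − (-15) + 5 = 8.
GR = (1 − 1/5) × 8² / 20 = 0.8 × 64 / 20 = 2.56 dB.
Output = -12 − 2.56 = -14.56 dBFS.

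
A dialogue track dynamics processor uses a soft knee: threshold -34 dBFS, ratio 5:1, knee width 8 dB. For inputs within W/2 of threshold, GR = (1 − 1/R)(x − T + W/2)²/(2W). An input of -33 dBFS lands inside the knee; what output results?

-34.25 dBFS

x − T + W/2 = -33 − (-34) + 4 = 5.
GR = (1 − 1/5) × 5² / 16 = 0.8 × 25 / 16 = 1.25 dB.
Output = -33 − 1.25 = -34.25 dBFS.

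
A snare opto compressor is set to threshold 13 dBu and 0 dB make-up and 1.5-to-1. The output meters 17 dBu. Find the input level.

19 dBu

That's 4 dB above the 13 dBu threshold.
Input overshoot = R × output overshoot = 6 dB → input = 13 + 6 = 19 dBu.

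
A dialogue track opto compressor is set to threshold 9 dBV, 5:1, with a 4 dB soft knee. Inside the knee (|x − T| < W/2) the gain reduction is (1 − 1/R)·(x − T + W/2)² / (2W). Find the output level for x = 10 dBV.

x − T + W/2 = 10 − 9 + 2 = 3.
GR = (1 − 1/5) × 3² / 8 = 0.8 × 9 / 8 = 0.9 dB.
Output = 10 − 0.9 = 9.1 dBV.

9.1 dBV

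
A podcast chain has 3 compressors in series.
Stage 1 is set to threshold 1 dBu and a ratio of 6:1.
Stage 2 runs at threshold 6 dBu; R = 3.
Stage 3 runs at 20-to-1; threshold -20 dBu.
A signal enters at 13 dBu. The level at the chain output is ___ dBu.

-18.85 dBu

Stage 1: overshoot 12 dB → 12/6 = 2 dB → 3 dBu.
Stage 2: 3 dBu is at or below the 6 dBu threshold — no compression; output 3 dBu.
Stage 3: 3 dBu is 23 dB over -20 dBu; at 20:1 that becomes 1.15 dB over, giving -18.85 dBu.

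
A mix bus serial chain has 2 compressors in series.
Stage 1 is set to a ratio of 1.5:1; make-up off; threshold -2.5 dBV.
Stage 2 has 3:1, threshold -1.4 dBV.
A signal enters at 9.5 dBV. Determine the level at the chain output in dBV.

0.9 dBV

Stage 1: 12 dB above -2.5 dBV, reduced 1.5:1 to 8 dB above → 5.5 dBV.
Stage 2: 6.9 dB above -1.4 dBV, reduced 3:1 to 2.3 dB above → 0.9 dBV.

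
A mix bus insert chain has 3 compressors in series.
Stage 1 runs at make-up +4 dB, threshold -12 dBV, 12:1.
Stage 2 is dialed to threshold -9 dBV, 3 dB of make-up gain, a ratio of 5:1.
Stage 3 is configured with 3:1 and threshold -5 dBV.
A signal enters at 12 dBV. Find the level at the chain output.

-5.4 dBV

Stage 1: 24 dB above -12 dBV, reduced 12:1 to 2 dB above → -10 dBV; +4 dB make-up → -6 dBV.
Stage 2: overshoot 3 dB → 3/5 = 0.6 dB → -8.4 dBV; +3 dB make-up → -5.4 dBV.
Stage 3: below threshold (-5.4 ≤ -5); passes unchanged; output -5.4 dBV.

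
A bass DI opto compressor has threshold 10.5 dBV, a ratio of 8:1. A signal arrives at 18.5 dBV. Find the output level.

18.5 dBV sits 8 dB over threshold.
8:1 compression reduces that to 8/8 = 1 dB over.
So the level is 10.5 + 1 = 11.5 dBV.

11.5 dBV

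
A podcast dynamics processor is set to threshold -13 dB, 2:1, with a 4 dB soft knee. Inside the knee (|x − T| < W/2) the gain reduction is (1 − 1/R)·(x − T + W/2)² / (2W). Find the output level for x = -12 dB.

x − T + W/2 = -12 − (-13) + 2 = 3.
GR = (1 − 1/2) × 3² / 8 = 0.5 × 9 / 8 = 0.5625 dB.
Output = -12 − 0.5625 = -12.5625 dB.

-12.5625 dB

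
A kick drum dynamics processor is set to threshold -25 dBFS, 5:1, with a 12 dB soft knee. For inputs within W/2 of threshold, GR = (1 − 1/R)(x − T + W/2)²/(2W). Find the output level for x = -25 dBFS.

-26.2 dBFS

x − T + W/2 = -25 − (-25) + 6 = 6.
GR = (1 − 1/5) × 6² / 24 = 0.8 × 36 / 24 = 1.2 dB.
Output = -25 − 1.2 = -26.2 dBFS.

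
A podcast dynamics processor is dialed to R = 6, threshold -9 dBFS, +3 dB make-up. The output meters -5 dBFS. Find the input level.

-3 dBFS

Remove make-up: -5 − 3 = -8 dBFS.
That's 1 dB above the -9 dBFS threshold.
Before 6:1 compression the overshoot was 1 × 6 = 6 dB, so input = -9 + 6 = -3 dBFS.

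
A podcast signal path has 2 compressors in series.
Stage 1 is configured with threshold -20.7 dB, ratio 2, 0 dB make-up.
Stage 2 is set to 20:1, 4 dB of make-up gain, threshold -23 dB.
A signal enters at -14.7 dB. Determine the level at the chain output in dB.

Stage 1: -14.7 dB is 6 dB over -20.7 dB; at 2:1 that becomes 3 dB over, giving -17.7 dB.
Stage 2: overshoot 5.3 dB → 5.3/20 = 0.265 dB → -22.735 dB; +4 dB make-up → -18.735 dB.

-18.735 dB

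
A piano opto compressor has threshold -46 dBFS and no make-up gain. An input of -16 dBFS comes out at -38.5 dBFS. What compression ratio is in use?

4:1

Input overshoot = -16 − (-46) = 30 dB; output overshoot = -38.5 − (-46) = 7.5 dB.
Ratio = 30 / 7.5 = 4.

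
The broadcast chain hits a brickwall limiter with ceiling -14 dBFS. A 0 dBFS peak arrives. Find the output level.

At ∞:1, everything above -14 dBFS is held at the ceiling.

-14 dBFS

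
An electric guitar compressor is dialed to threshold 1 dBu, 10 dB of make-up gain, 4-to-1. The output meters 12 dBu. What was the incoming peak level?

5 dBu

Remove make-up: 12 − 10 = 2 dBu.
That's 1 dB above the 1 dBu threshold.
Input overshoot = R × output overshoot = 4 dB → input = 1 + 4 = 5 dBu.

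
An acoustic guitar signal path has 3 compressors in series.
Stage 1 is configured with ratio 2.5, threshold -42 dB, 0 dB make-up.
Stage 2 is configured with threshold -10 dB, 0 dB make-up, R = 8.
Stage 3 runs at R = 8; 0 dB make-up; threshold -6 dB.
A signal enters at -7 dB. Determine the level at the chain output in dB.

Stage 1: -7 dB is 35 dB over -42 dB; at 2.5:1 that becomes 14 dB over, giving -28 dB.
Stage 2: below threshold (-28 ≤ -10); passes unchanged; output -28 dB.
Stage 3: -28 dB ≤ -6 dB, so stage 3 doesn't engage; output -28 dB.

-28 dB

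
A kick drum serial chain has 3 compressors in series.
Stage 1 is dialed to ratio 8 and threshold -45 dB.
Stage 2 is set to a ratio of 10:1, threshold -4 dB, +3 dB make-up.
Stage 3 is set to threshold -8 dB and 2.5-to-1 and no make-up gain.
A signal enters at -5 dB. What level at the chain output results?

-37 dB

Stage 1: -5 dB is 40 dB over -45 dB; at 8:1 that becomes 5 dB over, giving -40 dB.
Stage 2: below threshold (-40 ≤ -4); passes unchanged; make-up brings it to -37 dB.
Stage 3: -37 dB is at or below the -8 dB threshold — no compression; output -37 dB.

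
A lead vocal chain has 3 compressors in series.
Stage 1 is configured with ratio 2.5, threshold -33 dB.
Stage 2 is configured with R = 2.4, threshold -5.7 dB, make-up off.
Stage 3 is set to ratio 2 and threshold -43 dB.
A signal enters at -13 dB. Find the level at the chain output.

Stage 1: overshoot 20 dB → 20/2.5 = 8 dB → -25 dB.
Stage 2: -25 dB is at or below the -5.7 dB threshold — no compression; output -25 dB.
Stage 3: 18 dB above -43 dB, reduced 2:1 to 9 dB above → -34 dB.

-34 dB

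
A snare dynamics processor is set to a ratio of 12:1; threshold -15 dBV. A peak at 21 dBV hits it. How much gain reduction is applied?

21 dBV exceeds the threshold by 36 dB.
After 12:1 compression the overshoot becomes 36/12 = 3 dB.
Gain reduction = 36 − 3 = 33 dB.

33 dB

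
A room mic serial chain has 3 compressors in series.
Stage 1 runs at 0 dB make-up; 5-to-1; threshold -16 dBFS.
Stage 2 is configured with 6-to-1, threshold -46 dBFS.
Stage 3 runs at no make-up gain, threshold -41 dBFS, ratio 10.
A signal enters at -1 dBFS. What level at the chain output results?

-40.95 dBFS

Stage 1: 15 dB above -16 dBFS, reduced 5:1 to 3 dB above → -13 dBFS.
Stage 2: overshoot 33 dB → 33/6 = 5.5 dB → -40.5 dBFS.
Stage 3: -40.5 dBFS is 0.5 dB over -41 dBFS; at 10:1 that becomes 0.05 dB over, giving -40.95 dBFS.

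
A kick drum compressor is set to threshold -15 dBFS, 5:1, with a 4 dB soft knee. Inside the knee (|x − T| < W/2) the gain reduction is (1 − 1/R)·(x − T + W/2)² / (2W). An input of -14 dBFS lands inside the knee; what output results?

-14.9 dBFS

x − T + W/2 = -14 − (-15) + 2 = 3.
GR = (1 − 1/5) × 3² / 8 = 0.8 × 9 / 8 = 0.9 dB.
Output = -14 − 0.9 = -14.9 dBFS.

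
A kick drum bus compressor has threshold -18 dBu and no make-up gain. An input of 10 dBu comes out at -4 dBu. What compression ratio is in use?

Input overshoot = 10 − (-18) = 28 dB; output overshoot = -4 − (-18) = 14 dB.
Ratio = 28 / 14 = 2.

2:1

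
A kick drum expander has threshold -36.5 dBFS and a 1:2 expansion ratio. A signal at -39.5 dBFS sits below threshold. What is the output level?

Below threshold, a 1:2 expander applies gain = (2−1)×(T − x) of attenuation.
(2−1) × 3 = 3 dB, so output = -39.5 − 3 = -42.5 dBFS.

-42.5 dBFS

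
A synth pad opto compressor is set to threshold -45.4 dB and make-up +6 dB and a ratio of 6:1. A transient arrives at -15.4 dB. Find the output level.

The input is 30 dB above the -45.4 dB threshold.
The 30 dB excess becomes 5 dB after 6:1 reduction.
So the level is -45.4 + 5 = -40.4 dB; make-up adds 6 dB, giving -34.4 dB.

-34.4 dB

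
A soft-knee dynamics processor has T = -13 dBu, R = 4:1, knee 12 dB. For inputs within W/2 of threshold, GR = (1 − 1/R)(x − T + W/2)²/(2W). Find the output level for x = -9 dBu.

x − T + W/2 = -9 − (-13) + 6 = 10.
GR = (1 − 1/4) × 10² / 24 = 0.75 × 100 / 24 = 3.125 dB.
Output = -9 − 3.125 = -12.125 dBu.

-12.125 dBu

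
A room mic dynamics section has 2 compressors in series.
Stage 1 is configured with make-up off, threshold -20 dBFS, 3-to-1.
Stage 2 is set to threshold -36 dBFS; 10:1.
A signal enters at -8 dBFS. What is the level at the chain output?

-34 dBFS

Stage 1: -8 dBFS is 12 dB over -20 dBFS; at 3:1 that becomes 4 dB over, giving -16 dBFS.
Stage 2: overshoot 20 dB → 20/10 = 2 dB → -34 dBFS.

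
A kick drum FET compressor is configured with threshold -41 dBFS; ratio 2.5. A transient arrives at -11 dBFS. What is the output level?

The input is 30 dB above the -41 dBFS threshold.
2.5:1 compression reduces that to 30/2.5 = 12 dB over.
Output = -41 + 12 = -29 dBFS.

-29 dBFS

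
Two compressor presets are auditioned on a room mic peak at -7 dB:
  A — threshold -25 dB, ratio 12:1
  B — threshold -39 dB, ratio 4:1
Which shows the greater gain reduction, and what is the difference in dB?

A: overshoot 18 dB → output overshoot 1.5 dB → GR 16.5 dB.
B: overshoot 32 dB → output overshoot 8 dB → GR 24 dB.
B applies 7.5 dB more gain reduction.

B, by 7.5 dB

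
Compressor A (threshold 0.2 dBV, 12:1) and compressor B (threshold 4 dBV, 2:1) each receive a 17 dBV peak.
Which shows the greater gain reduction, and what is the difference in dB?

A: GR = 16.8 − 16.8/12 = 15.4 dB.
B: GR = 13 − 13/2 = 6.5 dB.
A reduces 8.9 dB more.

A, by 8.9 dB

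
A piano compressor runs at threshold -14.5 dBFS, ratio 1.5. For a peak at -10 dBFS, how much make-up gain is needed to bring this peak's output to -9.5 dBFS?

2 dB

Overshoot 4.5 dB → 4.5/1.5 = 3 dB after compression, so the compressed level is -14.5 + 3 = -11.5 dBFS.
Make-up = target − compressed = -9.5 − (-11.5) = 2 dB.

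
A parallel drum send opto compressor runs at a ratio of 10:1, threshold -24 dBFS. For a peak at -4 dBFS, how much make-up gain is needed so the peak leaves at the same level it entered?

18 dB

Overshoot 20 dB → 20/10 = 2 dB after compression, so the compressed level is -24 + 2 = -22 dBFS.
Make-up = target − compressed = -4 − (-22) = 18 dB.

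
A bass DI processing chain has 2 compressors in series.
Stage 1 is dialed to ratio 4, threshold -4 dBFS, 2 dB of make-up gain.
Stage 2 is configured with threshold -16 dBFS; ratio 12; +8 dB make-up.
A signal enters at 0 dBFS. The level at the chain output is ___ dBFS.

Stage 1: 0 dBFS is 4 dB over -4 dBFS; at 4:1 that becomes 1 dB over, giving -3 dBFS; +2 dB make-up → -1 dBFS.
Stage 2: overshoot 15 dB → 15/12 = 1.25 dB → -14.75 dBFS; +8 dB make-up → -6.75 dBFS.

-6.75 dBFS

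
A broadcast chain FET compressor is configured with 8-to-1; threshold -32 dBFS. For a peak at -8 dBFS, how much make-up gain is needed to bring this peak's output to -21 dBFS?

8 dB

Without make-up, output = threshold + overshoot/8 = -32 + 3 = -29 dBFS.
Gap to target: 8 dB.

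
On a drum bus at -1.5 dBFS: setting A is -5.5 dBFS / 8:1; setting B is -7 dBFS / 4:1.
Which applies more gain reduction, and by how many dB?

B, by 0.625 dB

A: GR = 4 − 4/8 = 3.5 dB.
B: GR = 5.5 − 5.5/4 = 4.125 dB.
Difference: 0.625 dB in favour of B.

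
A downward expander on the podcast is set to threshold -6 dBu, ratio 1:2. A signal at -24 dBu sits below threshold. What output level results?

-42 dBu

Undershoot = (-6) − (-24) = 18 dB.
At 1:2, that expands to 36 dB under threshold.
Output = -6 − 36 = -42 dBu.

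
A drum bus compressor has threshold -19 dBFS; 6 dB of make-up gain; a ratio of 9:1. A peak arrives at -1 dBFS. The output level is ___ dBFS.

-1 dBFS sits 18 dB over threshold.
At 9:1 the overshoot is divided by 9, leaving 2 dB above threshold.
That puts the output at -17 dBFS; make-up adds 6 dB, giving -11 dBFS.

-11 dBFS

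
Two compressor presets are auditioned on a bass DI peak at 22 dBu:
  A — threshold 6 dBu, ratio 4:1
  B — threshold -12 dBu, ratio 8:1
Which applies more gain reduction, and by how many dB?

B, by 17.75 dB

A: overshoot 16 dB → output overshoot 4 dB → GR 12 dB.
B: overshoot 34 dB → output overshoot 4.25 dB → GR 29.75 dB.
B reduces 17.75 dB more.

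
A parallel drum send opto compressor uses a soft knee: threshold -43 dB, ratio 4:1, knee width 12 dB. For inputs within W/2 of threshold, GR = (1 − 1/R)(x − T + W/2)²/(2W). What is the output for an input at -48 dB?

-48.03125 dB

x − T + W/2 = -48 − (-43) + 6 = 1.
GR = (1 − 1/4) × 1² / 24 = 0.75 × 1 / 24 = 0.03125 dB.
Output = -48 − 0.03125 = -48.03125 dB.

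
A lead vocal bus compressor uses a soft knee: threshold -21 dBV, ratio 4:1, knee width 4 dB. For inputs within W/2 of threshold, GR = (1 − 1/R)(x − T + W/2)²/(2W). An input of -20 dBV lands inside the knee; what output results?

-20.84375 dBV

x − T + W/2 = -20 − (-21) + 2 = 3.
GR = (1 − 1/4) × 3² / 8 = 0.75 × 9 / 8 = 0.84375 dB.
Output = -20 − 0.84375 = -20.84375 dBV.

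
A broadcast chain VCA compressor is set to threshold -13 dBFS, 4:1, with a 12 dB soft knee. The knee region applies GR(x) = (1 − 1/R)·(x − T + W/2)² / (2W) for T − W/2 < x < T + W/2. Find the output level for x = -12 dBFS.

x − T + W/2 = -12 − (-13) + 6 = 7.
GR = (1 − 1/4) × 7² / 24 = 0.75 × 49 / 24 = 1.53125 dB.
Output = -12 − 1.53125 = -13.53125 dBFS.

-13.53125 dBFS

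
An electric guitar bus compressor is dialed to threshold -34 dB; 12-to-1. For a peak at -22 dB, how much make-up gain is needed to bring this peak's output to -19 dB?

14 dB

The peak compresses to -34 + 12/12 = -33 dB.
To reach -19 dB requires -19 − (-33) = 14 dB of make-up.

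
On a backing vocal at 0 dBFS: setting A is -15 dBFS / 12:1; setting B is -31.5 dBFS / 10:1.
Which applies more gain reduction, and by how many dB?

A: overshoot 15 dB → output overshoot 1.25 dB → GR 13.75 dB.
B: overshoot 31.5 dB → output overshoot 3.15 dB → GR 28.35 dB.
B reduces 14.6 dB more.

B, by 14.6 dB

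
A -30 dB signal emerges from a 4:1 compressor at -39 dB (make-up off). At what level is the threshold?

Let T be the threshold. Output overshoot = (input overshoot)/R, so -39 − T = (-30 − T)/4.
4·(-39 − T) = -30 − T → 3·T = -156 − (-30) = -126.
T = -126/3 = -42 dB.

-42 dB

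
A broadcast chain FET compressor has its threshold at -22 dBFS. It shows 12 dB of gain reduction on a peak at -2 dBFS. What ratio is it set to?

Input overshoot = -2 − (-22) = 20 dB.
Output overshoot = 20 − 12 = 8 dB.
Ratio = input overshoot / output overshoot = 20 / 8 = 2.5.

2.5:1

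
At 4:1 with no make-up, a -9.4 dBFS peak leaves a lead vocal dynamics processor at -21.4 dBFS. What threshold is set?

-25.4 dBFS

Let T be the threshold. Output overshoot = (input overshoot)/R, so -21.4 − T = (-9.4 − T)/4.
4·(-21.4 − T) = -9.4 − T → 3·T = -85.6 − (-9.4) = -76.2.
T = -76.2/3 = -25.4 dBFS.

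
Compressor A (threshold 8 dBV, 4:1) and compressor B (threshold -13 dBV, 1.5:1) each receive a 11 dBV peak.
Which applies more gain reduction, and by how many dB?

B, by 5.75 dB

A: 3 dB over, compressed to 0.75 dB over, so 2.25 dB of GR.
B: 24 dB over, compressed to 16 dB over, so 8 dB of GR.
Difference: 5.75 dB in favour of B.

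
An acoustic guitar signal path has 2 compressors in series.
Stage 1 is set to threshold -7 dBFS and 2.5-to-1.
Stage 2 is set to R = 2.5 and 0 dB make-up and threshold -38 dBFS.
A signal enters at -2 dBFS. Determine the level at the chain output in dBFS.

-24.8 dBFS

Stage 1: -2 dBFS is 5 dB over -7 dBFS; at 2.5:1 that becomes 2 dB over, giving -5 dBFS.
Stage 2: overshoot 33 dB → 33/2.5 = 13.2 dB → -24.8 dBFS.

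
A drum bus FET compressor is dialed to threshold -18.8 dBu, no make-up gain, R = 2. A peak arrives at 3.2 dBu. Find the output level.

Overshoot: 3.2 − (-18.8) = 22 dB.
2:1 compression reduces that to 22/2 = 11 dB over.
That puts the output at -7.8 dBu.

-7.8 dBu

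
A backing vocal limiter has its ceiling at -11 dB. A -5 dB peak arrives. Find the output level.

The limiter clamps the peak to its -11 dB ceiling.

-11 dB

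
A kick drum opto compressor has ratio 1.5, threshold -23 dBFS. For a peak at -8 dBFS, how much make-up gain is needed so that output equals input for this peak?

Without make-up, output = threshold + overshoot/1.5 = -23 + 10 = -13 dBFS.
Gap to target: 5 dB.

5 dB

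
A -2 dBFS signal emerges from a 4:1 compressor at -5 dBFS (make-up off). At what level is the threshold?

Let T be the threshold. Output overshoot = (input overshoot)/R, so -5 − T = (-2 − T)/4.
4·(-5 − T) = -2 − T → 3·T = -20 − (-2) = -18.
T = -18/3 = -6 dBFS.

-6 dBFS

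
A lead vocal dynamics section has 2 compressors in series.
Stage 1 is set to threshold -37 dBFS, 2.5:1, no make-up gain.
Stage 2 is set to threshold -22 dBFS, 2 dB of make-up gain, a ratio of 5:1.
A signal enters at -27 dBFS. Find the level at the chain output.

-31 dBFS

Stage 1: 10 dB above -37 dBFS, reduced 2.5:1 to 4 dB above → -33 dBFS.
Stage 2: below threshold (-33 ≤ -22); passes unchanged; make-up brings it to -31 dBFS.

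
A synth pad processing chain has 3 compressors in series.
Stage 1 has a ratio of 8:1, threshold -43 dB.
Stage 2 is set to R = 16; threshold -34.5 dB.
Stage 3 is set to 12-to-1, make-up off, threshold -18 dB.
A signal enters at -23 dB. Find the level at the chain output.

-40.5 dB

Stage 1: -23 dB is 20 dB over -43 dB; at 8:1 that becomes 2.5 dB over, giving -40.5 dB.
Stage 2: below threshold (-40.5 ≤ -34.5); passes unchanged; output -40.5 dB.
Stage 3: -40.5 dB ≤ -18 dB, so stage 3 doesn't engage; output -40.5 dB.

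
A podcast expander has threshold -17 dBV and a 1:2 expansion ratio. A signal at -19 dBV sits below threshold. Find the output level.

-21 dBV

The input is 2 dB below the -17 dBV threshold.
A 1:2 expander multiplies undershoot by 2: 2 × 2 = 4 dB below threshold.
Output = -17 − 4 = -21 dBV.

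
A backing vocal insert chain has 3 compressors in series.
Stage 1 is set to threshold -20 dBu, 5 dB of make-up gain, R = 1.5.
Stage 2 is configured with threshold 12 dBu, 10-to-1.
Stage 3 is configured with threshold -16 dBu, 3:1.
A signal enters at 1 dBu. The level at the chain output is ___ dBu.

-11 dBu

Stage 1: overshoot 21 dB → 21/1.5 = 14 dB → -6 dBu; +5 dB make-up → -1 dBu.
Stage 2: -1 dBu is at or below the 12 dBu threshold — no compression; output -1 dBu.
Stage 3: overshoot 15 dB → 15/3 = 5 dB → -11 dBu.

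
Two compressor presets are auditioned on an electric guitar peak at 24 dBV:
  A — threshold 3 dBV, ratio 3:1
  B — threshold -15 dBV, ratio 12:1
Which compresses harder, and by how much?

A: overshoot 21 dB → output overshoot 7 dB → GR 14 dB.
B: overshoot 39 dB → output overshoot 3.25 dB → GR 35.75 dB.
B reduces 21.75 dB more.

B, by 21.75 dB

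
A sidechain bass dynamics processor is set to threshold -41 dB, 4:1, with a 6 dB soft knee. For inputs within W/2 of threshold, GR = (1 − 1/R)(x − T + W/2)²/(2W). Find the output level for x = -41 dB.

-41.5625 dB

x − T + W/2 = -41 − (-41) + 3 = 3.
GR = (1 − 1/4) × 3² / 12 = 0.75 × 9 / 12 = 0.5625 dB.
Output = -41 − 0.5625 = -41.5625 dB.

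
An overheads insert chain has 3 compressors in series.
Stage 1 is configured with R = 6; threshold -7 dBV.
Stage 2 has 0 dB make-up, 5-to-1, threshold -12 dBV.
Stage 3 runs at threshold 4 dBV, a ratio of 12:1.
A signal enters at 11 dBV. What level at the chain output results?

Stage 1: 11 dBV is 18 dB over -7 dBV; at 6:1 that becomes 3 dB over, giving -4 dBV.
Stage 2: overshoot 8 dB → 8/5 = 1.6 dB → -10.4 dBV.
Stage 3: -10.4 dBV ≤ 4 dBV, so stage 3 doesn't engage; output -10.4 dBV.

-10.4 dBV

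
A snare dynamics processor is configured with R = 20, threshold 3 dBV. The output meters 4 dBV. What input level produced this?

23 dBV

The compressed level sits 4 − 3 = 1 dB over threshold.
Input overshoot = R × output overshoot = 20 dB → input = 3 + 20 = 23 dBV.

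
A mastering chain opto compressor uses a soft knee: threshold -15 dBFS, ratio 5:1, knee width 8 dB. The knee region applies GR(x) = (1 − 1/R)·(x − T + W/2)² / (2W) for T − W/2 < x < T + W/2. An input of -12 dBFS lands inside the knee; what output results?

-14.45 dBFS

x − T + W/2 = -12 − (-15) + 4 = 7.
GR = (1 − 1/5) × 7² / 16 = 0.8 × 49 / 16 = 2.45 dB.
Output = -12 − 2.45 = -14.45 dBFS.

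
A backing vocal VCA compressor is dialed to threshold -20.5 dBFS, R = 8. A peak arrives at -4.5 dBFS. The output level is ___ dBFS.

-18.5 dBFS

Overshoot: -4.5 − (-20.5) = 16 dB.
The 16 dB excess becomes 2 dB after 8:1 reduction.
That puts the output at -18.5 dBFS.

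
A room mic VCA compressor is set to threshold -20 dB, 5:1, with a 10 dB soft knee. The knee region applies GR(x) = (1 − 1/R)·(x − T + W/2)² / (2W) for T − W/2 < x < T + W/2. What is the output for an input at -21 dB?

-21.64 dB

x − T + W/2 = -21 − (-20) + 5 = 4.
GR = (1 − 1/5) × 4² / 20 = 0.8 × 16 / 20 = 0.64 dB.
Output = -21 − 0.64 = -21.64 dB.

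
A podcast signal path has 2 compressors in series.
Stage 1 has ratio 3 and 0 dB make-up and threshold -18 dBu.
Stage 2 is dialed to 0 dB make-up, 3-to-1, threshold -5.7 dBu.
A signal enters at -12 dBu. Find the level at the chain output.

-16 dBu

Stage 1: -12 dBu is 6 dB over -18 dBu; at 3:1 that becomes 2 dB over, giving -16 dBu.
Stage 2: below threshold (-16 ≤ -5.7); passes unchanged; output -16 dBu.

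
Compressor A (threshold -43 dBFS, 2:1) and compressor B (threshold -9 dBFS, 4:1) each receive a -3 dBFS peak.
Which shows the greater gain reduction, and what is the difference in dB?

A, by 15.5 dB

A: overshoot 40 dB → output overshoot 20 dB → GR 20 dB.
B: overshoot 6 dB → output overshoot 1.5 dB → GR 4.5 dB.
A reduces 15.5 dB more.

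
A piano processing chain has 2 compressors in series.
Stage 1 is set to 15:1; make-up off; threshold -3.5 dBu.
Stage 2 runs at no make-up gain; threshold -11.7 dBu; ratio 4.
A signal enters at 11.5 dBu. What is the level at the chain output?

-9.4 dBu

Stage 1: 15 dB above -3.5 dBu, reduced 15:1 to 1 dB above → -2.5 dBu.
Stage 2: overshoot 9.2 dB → 9.2/4 = 2.3 dB → -9.4 dBu.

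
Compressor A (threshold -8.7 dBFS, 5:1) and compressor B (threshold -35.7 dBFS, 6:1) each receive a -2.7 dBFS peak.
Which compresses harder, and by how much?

A: GR = 6 − 6/5 = 4.8 dB.
B: GR = 33 − 33/6 = 27.5 dB.
Difference: 22.7 dB in favour of B.

B, by 22.7 dB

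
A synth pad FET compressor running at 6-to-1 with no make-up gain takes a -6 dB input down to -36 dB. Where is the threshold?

-42 dB

Let T be the threshold. Output overshoot = (input overshoot)/R, so -36 − T = (-6 − T)/6.
6·(-36 − T) = -6 − T → 5·T = -216 − (-6) = -210.
T = -210/5 = -42 dB.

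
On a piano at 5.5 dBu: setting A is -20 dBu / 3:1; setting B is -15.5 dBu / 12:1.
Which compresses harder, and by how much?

B, by 2.25 dB

A: overshoot 25.5 dB → output overshoot 8.5 dB → GR 17 dB.
B: overshoot 21 dB → output overshoot 1.75 dB → GR 19.25 dB.
B reduces 2.25 dB more.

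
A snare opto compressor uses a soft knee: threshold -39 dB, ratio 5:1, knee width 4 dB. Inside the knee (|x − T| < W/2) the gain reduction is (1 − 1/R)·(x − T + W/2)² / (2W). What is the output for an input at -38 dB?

x − T + W/2 = -38 − (-39) + 2 = 3.
GR = (1 − 1/5) × 3² / 8 = 0.8 × 9 / 8 = 0.9 dB.
Output = -38 − 0.9 = -38.9 dB.

-38.9 dB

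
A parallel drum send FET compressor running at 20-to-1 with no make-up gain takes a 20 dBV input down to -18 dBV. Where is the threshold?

-20 dBV

Input is 40 dB above T (since output overshoot × R = input overshoot: (-18 − T)·20 = 20 − T gives T = -20 dBV).
Check: -20 + (20 − (-20))/20 = -20 + 2 = -18 dBV. ✓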